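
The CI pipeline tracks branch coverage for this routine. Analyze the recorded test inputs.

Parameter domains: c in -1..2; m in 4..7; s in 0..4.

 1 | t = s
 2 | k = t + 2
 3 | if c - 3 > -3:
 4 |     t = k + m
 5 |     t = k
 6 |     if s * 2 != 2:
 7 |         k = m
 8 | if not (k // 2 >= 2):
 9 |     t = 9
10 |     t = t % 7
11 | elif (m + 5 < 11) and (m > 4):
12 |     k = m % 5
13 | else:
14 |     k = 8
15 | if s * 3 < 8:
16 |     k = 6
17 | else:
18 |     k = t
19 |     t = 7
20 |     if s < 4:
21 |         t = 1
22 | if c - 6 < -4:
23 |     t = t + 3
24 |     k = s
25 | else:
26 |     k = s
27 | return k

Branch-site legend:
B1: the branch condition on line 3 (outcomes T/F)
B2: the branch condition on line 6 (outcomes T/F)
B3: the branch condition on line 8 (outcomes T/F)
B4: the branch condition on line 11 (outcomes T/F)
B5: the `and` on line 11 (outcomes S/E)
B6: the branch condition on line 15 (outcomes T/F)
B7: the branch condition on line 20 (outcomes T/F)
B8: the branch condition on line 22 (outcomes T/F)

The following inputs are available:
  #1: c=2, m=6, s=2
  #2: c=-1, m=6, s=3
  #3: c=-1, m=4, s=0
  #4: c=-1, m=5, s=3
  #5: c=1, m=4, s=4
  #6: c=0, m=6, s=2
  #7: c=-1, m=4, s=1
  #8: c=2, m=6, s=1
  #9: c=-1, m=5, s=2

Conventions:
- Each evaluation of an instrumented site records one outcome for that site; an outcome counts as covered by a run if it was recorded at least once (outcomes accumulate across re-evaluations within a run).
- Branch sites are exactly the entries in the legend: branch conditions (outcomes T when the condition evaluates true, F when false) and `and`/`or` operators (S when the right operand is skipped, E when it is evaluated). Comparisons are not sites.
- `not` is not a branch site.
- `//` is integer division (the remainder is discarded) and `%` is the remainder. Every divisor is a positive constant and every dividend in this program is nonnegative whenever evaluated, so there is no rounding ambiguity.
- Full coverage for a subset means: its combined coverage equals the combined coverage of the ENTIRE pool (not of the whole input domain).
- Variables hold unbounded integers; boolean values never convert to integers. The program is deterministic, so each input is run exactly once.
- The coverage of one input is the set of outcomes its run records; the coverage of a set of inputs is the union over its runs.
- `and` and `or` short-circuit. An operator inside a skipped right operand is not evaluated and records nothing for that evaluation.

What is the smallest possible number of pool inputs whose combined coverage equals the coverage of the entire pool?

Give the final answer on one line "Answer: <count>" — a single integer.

run #1 (c=2, m=6, s=2) runs B1->T, B2->T, B3->F, B5->S, B4->F, B6->T, B8->F; records B1=T, B2=T, B3=F, B4=F, B5=S, B6=T, B8=F
run #2 (c=-1, m=6, s=3) runs B1->F, B3->F, B5->S, B4->F, B6->F, B7->T, B8->T; records B1=F, B3=F, B4=F, B5=S, B6=F, B7=T, B8=T
run #3 (c=-1, m=4, s=0) runs B1->F, B3->T, B6->T, B8->T; records B1=F, B3=T, B6=T, B8=T
run #4 (c=-1, m=5, s=3) runs B1->F, B3->F, B5->E, B4->T, B6->F, B7->T, B8->T; records B1=F, B3=F, B4=T, B5=E, B6=F, B7=T, B8=T
run #5 (c=1, m=4, s=4) runs B1->T, B2->T, B3->F, B5->E, B4->F, B6->F, B7->F, B8->T; records B1=T, B2=T, B3=F, B4=F, B5=E, B6=F, B7=F, B8=T
run #6 (c=0, m=6, s=2) runs B1->F, B3->F, B5->S, B4->F, B6->T, B8->T; records B1=F, B3=F, B4=F, B5=S, B6=T, B8=T
run #7 (c=-1, m=4, s=1) runs B1->F, B3->T, B6->T, B8->T; records B1=F, B3=T, B6=T, B8=T
run #8 (c=2, m=6, s=1) runs B1->T, B2->F, B3->T, B6->T, B8->F; records B1=T, B2=F, B3=T, B6=T, B8=F
run #9 (c=-1, m=5, s=2) runs B1->F, B3->F, B5->E, B4->T, B6->T, B8->T; records B1=F, B3=F, B4=T, B5=E, B6=T, B8=T
pool-wide coverage (16 outcomes): B1=T, B1=F, B2=T, B2=F, B3=T, B3=F, B4=T, B4=F, B5=S, B5=E, B6=T, B6=F, B7=T, B7=F, B8=T, B8=F
checked all size-1 subsets: none covers 16 outcomes (max 8/16)
checked all size-2 subsets: none covers 16 outcomes (max 13/16)
checked all size-3 subsets: none covers 16 outcomes (max 15/16)
at size 4, {1, 4, 5, 8} reaches all 16 outcomes; every lexicographically earlier size-4 subset fails

Answer: 4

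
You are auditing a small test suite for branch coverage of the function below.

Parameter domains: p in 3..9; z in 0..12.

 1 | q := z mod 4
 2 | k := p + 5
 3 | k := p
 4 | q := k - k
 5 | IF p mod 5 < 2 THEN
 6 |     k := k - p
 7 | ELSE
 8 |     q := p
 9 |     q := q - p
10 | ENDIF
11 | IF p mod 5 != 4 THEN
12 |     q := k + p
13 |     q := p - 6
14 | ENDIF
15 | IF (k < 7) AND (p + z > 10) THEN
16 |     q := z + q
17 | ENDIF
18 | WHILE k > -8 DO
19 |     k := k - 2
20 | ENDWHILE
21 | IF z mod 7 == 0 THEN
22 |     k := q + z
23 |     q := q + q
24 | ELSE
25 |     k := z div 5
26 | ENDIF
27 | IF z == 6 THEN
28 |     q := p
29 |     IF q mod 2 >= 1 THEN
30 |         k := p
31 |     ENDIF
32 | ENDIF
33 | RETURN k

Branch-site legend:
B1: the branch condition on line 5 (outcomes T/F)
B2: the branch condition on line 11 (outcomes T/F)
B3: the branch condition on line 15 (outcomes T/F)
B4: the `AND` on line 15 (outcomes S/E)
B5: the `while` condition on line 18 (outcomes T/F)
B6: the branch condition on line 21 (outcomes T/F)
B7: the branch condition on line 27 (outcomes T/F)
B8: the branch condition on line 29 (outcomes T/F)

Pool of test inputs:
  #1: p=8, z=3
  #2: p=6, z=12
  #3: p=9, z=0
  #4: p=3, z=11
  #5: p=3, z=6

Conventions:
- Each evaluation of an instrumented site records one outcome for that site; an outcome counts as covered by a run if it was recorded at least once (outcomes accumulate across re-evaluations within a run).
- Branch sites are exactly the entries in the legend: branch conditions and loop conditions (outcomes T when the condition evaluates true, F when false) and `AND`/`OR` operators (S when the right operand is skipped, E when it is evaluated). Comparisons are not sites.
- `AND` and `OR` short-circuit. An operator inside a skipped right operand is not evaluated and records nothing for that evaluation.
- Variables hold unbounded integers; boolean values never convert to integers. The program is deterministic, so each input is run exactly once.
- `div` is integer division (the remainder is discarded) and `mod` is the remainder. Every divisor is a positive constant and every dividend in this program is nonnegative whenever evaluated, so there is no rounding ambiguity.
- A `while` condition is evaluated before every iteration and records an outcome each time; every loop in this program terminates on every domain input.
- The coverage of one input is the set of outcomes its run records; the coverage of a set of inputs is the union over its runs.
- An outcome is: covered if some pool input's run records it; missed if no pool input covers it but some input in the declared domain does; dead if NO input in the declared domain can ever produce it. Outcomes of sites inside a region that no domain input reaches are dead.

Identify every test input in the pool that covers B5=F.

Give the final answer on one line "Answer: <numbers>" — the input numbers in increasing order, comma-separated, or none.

input #1 (p=8, z=3): records B5=F
input #2 (p=6, z=12): records B5=F
input #3 (p=9, z=0): records B5=F
input #4 (p=3, z=11): records B5=F
input #5 (p=3, z=6): records B5=F

Answer: 1, 2, 3, 4, 5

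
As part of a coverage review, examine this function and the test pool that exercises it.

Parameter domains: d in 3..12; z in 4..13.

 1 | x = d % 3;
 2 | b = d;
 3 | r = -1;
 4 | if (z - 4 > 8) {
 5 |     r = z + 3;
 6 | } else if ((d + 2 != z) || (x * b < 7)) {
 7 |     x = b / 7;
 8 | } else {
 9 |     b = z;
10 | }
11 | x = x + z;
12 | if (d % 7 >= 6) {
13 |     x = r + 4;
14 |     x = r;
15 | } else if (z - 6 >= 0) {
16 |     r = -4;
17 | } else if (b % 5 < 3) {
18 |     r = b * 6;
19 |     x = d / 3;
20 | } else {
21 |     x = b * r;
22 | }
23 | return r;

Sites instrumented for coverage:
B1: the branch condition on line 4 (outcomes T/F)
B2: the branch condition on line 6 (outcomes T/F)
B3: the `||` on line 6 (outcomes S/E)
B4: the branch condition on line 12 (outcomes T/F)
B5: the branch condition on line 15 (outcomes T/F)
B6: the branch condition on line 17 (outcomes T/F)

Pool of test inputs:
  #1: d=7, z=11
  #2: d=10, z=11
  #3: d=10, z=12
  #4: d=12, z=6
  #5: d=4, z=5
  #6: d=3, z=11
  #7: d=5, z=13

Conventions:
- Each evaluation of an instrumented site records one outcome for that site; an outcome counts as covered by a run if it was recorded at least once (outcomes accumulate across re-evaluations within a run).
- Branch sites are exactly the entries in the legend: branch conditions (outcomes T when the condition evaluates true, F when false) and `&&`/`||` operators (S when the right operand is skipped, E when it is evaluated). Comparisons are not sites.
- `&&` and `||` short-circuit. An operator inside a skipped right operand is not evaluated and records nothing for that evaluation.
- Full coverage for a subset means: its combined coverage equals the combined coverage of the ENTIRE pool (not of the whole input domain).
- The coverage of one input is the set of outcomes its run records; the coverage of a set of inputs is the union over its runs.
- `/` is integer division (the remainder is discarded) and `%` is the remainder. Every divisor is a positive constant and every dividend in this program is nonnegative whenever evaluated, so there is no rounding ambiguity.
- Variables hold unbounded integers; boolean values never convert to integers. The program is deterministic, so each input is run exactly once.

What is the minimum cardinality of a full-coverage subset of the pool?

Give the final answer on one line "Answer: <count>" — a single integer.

run #1 (d=7, z=11) runs B1->F, B3->S, B2->T, B4->F, B5->T; records B1=F, B2=T, B3=S, B4=F, B5=T
run #2 (d=10, z=11) runs B1->F, B3->S, B2->T, B4->F, B5->T; records B1=F, B2=T, B3=S, B4=F, B5=T
run #3 (d=10, z=12) runs B1->F, B3->E, B2->F, B4->F, B5->T; records B1=F, B2=F, B3=E, B4=F, B5=T
run #4 (d=12, z=6) runs B1->F, B3->S, B2->T, B4->F, B5->T; records B1=F, B2=T, B3=S, B4=F, B5=T
run #5 (d=4, z=5) runs B1->F, B3->S, B2->T, B4->F, B5->F, B6->F; records B1=F, B2=T, B3=S, B4=F, B5=F, B6=F
run #6 (d=3, z=11) runs B1->F, B3->S, B2->T, B4->F, B5->T; records B1=F, B2=T, B3=S, B4=F, B5=T
run #7 (d=5, z=13) runs B1->T, B4->F, B5->T; records B1=T, B4=F, B5=T
pool-wide coverage (10 outcomes): B1=T, B1=F, B2=T, B2=F, B3=S, B3=E, B4=F, B5=T, B5=F, B6=F
every size-1 subset falls short of the 10 outcomes (best: 6/10)
every size-2 subset falls short of the 10 outcomes (best: 9/10)
the canonical winner is {3, 5, 7}: size 3, full 10-outcome coverage, earliest index list among size-3 covers

Answer: 3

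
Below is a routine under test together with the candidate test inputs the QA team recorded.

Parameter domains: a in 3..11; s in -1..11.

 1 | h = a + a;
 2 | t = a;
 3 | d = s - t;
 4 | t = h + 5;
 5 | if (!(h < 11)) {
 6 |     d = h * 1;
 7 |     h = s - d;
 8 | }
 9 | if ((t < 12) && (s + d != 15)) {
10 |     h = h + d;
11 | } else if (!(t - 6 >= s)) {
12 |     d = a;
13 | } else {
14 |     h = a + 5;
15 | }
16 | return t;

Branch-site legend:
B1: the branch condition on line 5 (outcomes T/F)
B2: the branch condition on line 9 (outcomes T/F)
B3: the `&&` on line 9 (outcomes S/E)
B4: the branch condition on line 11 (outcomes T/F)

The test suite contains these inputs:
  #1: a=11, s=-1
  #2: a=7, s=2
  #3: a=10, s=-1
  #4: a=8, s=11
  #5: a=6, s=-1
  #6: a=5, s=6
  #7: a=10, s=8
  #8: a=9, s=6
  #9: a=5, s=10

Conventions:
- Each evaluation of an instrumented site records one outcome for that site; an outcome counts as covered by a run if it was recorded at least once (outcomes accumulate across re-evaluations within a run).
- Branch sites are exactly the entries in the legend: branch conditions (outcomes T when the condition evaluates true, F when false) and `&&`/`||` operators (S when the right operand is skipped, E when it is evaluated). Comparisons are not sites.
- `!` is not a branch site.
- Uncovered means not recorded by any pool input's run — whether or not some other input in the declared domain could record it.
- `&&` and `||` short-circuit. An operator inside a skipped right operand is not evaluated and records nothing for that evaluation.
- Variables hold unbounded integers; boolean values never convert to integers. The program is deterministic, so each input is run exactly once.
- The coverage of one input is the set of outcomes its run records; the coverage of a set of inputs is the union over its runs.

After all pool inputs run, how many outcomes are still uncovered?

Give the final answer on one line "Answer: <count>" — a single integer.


#1 (a=11, s=-1) -> covered: B1=T, B2=F, B3=S, B4=F
#2 (a=7, s=2) -> covered: B1=T, B2=F, B3=S, B4=F
#3 (a=10, s=-1) -> covered: B1=T, B2=F, B3=S, B4=F
#4 (a=8, s=11) -> covered: B1=T, B2=F, B3=S, B4=F
#5 (a=6, s=-1) -> covered: B1=T, B2=F, B3=S, B4=F
#6 (a=5, s=6) -> covered: B1=F, B2=F, B3=S, B4=F
#7 (a=10, s=8) -> covered: B1=T, B2=F, B3=S, B4=F
#8 (a=9, s=6) -> covered: B1=T, B2=F, B3=S, B4=F
#9 (a=5, s=10) -> covered: B1=F, B2=F, B3=S, B4=T
union over the pool: B1=T, B1=F, B2=F, B3=S, B4=T, B4=F
uncovered (2 of 8): B2=T, B3=E
Answer: 2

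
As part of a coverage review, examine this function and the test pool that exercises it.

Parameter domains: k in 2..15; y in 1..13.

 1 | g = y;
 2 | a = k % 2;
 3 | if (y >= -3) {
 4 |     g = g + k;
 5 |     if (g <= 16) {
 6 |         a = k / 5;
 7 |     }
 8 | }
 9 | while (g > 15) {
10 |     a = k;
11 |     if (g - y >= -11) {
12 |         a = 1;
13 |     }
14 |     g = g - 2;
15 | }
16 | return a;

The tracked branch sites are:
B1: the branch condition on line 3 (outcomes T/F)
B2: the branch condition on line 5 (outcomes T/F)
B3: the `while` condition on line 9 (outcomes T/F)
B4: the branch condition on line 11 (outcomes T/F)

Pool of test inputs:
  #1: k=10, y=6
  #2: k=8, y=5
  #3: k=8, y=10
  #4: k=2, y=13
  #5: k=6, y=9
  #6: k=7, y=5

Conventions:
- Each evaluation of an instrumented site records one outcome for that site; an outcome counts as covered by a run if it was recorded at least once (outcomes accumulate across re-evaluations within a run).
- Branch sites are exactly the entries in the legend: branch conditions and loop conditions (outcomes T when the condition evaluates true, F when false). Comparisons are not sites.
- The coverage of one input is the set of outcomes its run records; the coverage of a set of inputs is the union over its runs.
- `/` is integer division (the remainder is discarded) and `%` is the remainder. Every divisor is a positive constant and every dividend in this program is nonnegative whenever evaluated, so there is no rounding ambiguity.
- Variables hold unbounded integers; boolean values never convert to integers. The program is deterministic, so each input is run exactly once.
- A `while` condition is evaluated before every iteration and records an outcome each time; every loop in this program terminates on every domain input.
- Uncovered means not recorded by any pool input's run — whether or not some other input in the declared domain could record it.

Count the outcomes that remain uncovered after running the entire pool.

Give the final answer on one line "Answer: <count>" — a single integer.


#1 (k=10, y=6) -> B1->T, B2->T, B3->T, B4->T, B3->F; covered: B1=T, B2=T, B3=T, B3=F, B4=T
#2 (k=8, y=5) -> B1->T, B2->T, B3->F; covered: B1=T, B2=T, B3=F
#3 (k=8, y=10) -> B1->T, B2->F, B3->T, B4->T, B3->T, B4->T, B3->F; covered: B1=T, B2=F, B3=T, B3=F, B4=T
#4 (k=2, y=13) -> B1->T, B2->T, B3->F; covered: B1=T, B2=T, B3=F
#5 (k=6, y=9) -> B1->T, B2->T, B3->F; covered: B1=T, B2=T, B3=F
#6 (k=7, y=5) -> B1->T, B2->T, B3->F; covered: B1=T, B2=T, B3=F
union over the pool: B1=T, B2=T, B2=F, B3=T, B3=F, B4=T
uncovered (2 of 8): B1=F, B4=F
Answer: 2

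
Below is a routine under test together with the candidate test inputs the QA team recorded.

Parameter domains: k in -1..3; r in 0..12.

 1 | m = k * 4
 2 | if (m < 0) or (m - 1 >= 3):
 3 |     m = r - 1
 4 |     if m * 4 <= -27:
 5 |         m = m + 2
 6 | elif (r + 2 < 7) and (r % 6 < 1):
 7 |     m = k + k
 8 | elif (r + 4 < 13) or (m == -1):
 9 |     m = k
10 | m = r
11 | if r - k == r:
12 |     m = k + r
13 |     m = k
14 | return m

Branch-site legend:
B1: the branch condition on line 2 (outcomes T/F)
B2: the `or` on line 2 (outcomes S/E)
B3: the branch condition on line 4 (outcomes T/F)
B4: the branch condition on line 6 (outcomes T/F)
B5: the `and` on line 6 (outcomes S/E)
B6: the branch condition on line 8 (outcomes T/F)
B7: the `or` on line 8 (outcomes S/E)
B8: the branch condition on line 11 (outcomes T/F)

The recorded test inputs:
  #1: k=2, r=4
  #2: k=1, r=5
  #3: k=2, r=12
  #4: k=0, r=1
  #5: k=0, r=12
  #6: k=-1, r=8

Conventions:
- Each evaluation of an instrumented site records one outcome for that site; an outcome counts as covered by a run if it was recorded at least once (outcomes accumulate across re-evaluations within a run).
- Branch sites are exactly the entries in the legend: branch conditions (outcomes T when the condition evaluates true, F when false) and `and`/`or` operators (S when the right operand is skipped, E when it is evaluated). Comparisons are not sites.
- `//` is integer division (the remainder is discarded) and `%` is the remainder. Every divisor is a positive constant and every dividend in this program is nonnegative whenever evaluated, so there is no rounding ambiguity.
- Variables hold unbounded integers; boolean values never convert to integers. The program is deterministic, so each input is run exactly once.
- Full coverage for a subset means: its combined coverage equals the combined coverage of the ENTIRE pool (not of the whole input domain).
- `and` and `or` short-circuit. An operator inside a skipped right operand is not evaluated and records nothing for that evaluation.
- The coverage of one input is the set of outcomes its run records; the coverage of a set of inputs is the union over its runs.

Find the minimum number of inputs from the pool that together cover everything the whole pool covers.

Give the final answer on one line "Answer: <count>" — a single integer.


run #1 (k=2, r=4) runs B2->E, B1->T, B3->F, B8->F; records B1=T, B2=E, B3=F, B8=F
run #2 (k=1, r=5) runs B2->E, B1->T, B3->F, B8->F; records B1=T, B2=E, B3=F, B8=F
run #3 (k=2, r=12) runs B2->E, B1->T, B3->F, B8->F; records B1=T, B2=E, B3=F, B8=F
run #4 (k=0, r=1) runs B2->E, B1->F, B5->E, B4->F, B7->S, B6->T, B8->T; records B1=F, B2=E, B4=F, B5=E, B6=T, B7=S, B8=T
run #5 (k=0, r=12) runs B2->E, B1->F, B5->S, B4->F, B7->E, B6->F, B8->T; records B1=F, B2=E, B4=F, B5=S, B6=F, B7=E, B8=T
run #6 (k=-1, r=8) runs B2->S, B1->T, B3->F, B8->F; records B1=T, B2=S, B3=F, B8=F
pool-wide coverage (14 outcomes): B1=T, B1=F, B2=S, B2=E, B3=F, B4=F, B5=S, B5=E, B6=T, B6=F, B7=S, B7=E, B8=T, B8=F
no size-1 subset reaches all 14 outcomes (best union: 7/14)
no size-2 subset reaches all 14 outcomes (best union: 11/14)
the canonical winner is {4, 5, 6}: size 3, full 14-outcome coverage, earliest index list among size-3 covers
Answer: 3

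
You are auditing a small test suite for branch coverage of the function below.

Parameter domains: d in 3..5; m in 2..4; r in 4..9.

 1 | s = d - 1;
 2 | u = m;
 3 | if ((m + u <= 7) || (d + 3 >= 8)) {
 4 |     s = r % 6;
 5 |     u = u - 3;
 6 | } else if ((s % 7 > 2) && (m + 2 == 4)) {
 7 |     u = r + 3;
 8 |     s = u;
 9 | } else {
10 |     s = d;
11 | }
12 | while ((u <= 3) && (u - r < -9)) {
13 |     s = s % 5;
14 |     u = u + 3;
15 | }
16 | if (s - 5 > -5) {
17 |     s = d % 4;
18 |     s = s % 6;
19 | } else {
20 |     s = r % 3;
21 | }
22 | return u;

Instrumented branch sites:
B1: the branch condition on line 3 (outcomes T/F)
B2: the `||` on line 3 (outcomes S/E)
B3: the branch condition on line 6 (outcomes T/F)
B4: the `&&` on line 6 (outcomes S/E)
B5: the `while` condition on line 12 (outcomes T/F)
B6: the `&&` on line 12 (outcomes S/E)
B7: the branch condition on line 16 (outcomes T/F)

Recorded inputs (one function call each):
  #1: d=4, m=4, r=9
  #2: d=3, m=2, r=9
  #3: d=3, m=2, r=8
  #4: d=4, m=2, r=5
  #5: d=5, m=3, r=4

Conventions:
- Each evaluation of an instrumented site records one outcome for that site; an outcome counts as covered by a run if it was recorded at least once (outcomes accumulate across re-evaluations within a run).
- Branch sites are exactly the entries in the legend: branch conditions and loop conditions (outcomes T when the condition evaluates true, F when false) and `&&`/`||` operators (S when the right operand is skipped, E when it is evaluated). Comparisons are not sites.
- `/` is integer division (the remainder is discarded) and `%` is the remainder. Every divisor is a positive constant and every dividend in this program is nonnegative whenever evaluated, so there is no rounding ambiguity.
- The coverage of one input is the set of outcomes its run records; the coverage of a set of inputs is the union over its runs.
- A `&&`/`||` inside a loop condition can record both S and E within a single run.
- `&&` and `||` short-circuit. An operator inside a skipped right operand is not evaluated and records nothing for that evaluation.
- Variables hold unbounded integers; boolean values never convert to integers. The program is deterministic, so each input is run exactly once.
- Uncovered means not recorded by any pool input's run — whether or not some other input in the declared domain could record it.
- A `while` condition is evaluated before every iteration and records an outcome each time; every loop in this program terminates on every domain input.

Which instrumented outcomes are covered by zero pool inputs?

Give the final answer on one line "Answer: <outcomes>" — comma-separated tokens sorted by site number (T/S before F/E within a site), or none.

run #1 (d=4, m=4, r=9) records B1=F, B2=E, B3=F, B4=E, B5=F, B6=S, B7=T
run #2 (d=3, m=2, r=9) records B1=T, B2=S, B5=T, B5=F, B6=E, B7=T
run #3 (d=3, m=2, r=8) records B1=T, B2=S, B5=F, B6=E, B7=T
run #4 (d=4, m=2, r=5) records B1=T, B2=S, B5=F, B6=E, B7=T
run #5 (d=5, m=3, r=4) records B1=T, B2=S, B5=F, B6=E, B7=T
union over the pool: B1=T, B1=F, B2=S, B2=E, B3=F, B4=E, B5=T, B5=F, B6=S, B6=E, B7=T
uncovered (3 of 14): B3=T, B4=S, B7=F

Answer: B3=T, B4=S, B7=F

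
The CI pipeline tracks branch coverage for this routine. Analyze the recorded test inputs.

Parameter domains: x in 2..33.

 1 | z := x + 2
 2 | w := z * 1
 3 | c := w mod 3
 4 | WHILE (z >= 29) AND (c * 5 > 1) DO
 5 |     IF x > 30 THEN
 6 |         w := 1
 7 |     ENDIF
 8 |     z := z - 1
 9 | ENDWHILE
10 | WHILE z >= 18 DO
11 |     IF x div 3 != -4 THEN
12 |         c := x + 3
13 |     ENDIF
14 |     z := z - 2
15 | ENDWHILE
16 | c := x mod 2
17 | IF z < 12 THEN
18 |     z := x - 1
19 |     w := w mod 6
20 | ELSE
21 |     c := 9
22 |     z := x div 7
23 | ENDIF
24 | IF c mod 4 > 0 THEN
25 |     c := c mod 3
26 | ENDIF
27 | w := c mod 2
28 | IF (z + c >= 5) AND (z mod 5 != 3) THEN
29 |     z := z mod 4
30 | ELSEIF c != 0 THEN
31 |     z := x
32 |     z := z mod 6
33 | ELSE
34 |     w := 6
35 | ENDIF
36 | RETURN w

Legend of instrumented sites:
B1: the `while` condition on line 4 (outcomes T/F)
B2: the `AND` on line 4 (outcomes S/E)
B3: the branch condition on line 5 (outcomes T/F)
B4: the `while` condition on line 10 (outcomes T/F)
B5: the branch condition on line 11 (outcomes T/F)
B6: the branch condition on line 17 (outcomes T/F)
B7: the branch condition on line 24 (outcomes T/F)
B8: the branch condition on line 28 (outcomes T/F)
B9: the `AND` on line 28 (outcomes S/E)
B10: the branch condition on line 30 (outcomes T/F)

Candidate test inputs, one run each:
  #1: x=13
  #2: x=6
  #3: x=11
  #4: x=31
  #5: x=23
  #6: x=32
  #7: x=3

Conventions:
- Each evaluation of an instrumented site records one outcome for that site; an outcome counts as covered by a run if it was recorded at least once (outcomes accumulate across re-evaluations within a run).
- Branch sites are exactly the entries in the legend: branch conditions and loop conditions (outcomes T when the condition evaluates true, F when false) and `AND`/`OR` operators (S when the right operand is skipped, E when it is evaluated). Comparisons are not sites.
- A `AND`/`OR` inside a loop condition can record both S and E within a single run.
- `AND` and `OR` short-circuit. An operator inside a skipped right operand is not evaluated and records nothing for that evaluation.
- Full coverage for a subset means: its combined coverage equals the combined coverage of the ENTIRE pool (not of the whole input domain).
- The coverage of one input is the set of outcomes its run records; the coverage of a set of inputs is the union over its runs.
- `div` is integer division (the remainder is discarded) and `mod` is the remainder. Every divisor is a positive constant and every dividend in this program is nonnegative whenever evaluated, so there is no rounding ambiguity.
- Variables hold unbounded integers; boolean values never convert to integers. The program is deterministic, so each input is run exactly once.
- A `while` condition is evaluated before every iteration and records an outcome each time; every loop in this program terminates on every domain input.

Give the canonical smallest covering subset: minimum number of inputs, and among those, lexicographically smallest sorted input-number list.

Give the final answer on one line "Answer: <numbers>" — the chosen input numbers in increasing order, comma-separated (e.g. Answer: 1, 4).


input #1, x=13: events B2->S, B1->F, B4->F, B6->F, B7->T, B9->S, B8->F, B10->F; outcomes B1=F, B2=S, B4=F, B6=F, B7=T, B8=F, B9=S, B10=F
input #2, x=6: events B2->S, B1->F, B4->F, B6->T, B7->F, B9->E, B8->T; outcomes B1=F, B2=S, B4=F, B6=T, B7=F, B8=T, B9=E
input #3, x=11: events B2->S, B1->F, B4->F, B6->F, B7->T, B9->S, B8->F, B10->F; outcomes B1=F, B2=S, B4=F, B6=F, B7=T, B8=F, B9=S, B10=F
input #4, x=31: events B2->E, B1->F, B4->T, B5->T, B4->T, B5->T, B4->T, B5->T, B4->T, B5->T, B4->T, B5->T, B4->T, B5->T, ...; outcomes B1=F, B2=E, B4=T, B4=F, B5=T, B6=F, B7=T, B8=F, B9=S, B10=F
input #5, x=23: events B2->S, B1->F, B4->T, B5->T, B4->T, B5->T, B4->T, B5->T, B4->T, B5->T, B4->F, B6->F, B7->T, B9->S, ...; outcomes B1=F, B2=S, B4=T, B4=F, B5=T, B6=F, B7=T, B8=F, B9=S, B10=F
input #6, x=32: events B2->E, B1->T, B3->T, B2->E, B1->T, B3->T, B2->E, B1->T, B3->T, B2->E, B1->T, B3->T, B2->E, B1->T, ...; outcomes B1=T, B1=F, B2=S, B2=E, B3=T, B4=T, B4=F, B5=T, B6=F, B7=T, B8=F, B9=S, B10=F
input #7, x=3: events B2->S, B1->F, B4->F, B6->T, B7->T, B9->S, B8->F, B10->T; outcomes B1=F, B2=S, B4=F, B6=T, B7=T, B8=F, B9=S, B10=T
together the pool reaches 18 outcomes: B1=T, B1=F, B2=S, B2=E, B3=T, B4=T, B4=F, B5=T, B6=T, B6=F, B7=T, B7=F, B8=T, B8=F, B9=S, B9=E, B10=T, B10=F
checked all size-1 subsets: none covers 18 outcomes (max 13/18)
checked all size-2 subsets: none covers 18 outcomes (max 17/18)
size 3: inputs {2, 6, 7} cover all 18 outcomes, and no lexicographically smaller subset of this size does
Answer: 2, 6, 7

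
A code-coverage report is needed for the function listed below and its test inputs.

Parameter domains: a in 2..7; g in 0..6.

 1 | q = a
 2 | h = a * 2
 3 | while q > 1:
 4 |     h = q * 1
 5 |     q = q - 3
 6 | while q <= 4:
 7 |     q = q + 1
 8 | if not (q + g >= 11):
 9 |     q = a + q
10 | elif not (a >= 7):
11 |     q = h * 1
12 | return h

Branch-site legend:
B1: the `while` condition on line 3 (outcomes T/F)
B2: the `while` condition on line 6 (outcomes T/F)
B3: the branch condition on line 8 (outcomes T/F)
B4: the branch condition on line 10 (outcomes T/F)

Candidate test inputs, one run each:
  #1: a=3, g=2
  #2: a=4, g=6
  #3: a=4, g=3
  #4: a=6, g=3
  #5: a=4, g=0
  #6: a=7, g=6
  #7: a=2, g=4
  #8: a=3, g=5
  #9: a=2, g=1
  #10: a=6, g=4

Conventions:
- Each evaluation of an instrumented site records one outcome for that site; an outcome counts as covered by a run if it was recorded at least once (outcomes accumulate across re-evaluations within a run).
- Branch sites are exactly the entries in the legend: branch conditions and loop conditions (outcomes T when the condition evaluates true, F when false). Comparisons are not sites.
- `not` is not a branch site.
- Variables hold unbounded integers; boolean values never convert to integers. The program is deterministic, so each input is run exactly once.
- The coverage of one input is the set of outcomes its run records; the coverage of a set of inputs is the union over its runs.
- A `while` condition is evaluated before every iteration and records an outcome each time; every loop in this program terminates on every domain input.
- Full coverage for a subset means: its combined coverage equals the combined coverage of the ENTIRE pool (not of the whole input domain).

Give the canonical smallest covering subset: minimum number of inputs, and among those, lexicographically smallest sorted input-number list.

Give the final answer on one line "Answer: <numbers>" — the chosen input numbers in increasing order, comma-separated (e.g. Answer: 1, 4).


input #1, a=3, g=2: outcomes B1=T, B1=F, B2=T, B2=F, B3=T
input #2, a=4, g=6: outcomes B1=T, B1=F, B2=T, B2=F, B3=F, B4=T
input #3, a=4, g=3: outcomes B1=T, B1=F, B2=T, B2=F, B3=T
input #4, a=6, g=3: outcomes B1=T, B1=F, B2=T, B2=F, B3=T
input #5, a=4, g=0: outcomes B1=T, B1=F, B2=T, B2=F, B3=T
input #6, a=7, g=6: outcomes B1=T, B1=F, B2=T, B2=F, B3=F, B4=F
input #7, a=2, g=4: outcomes B1=T, B1=F, B2=T, B2=F, B3=T
input #8, a=3, g=5: outcomes B1=T, B1=F, B2=T, B2=F, B3=T
input #9, a=2, g=1: outcomes B1=T, B1=F, B2=T, B2=F, B3=T
input #10, a=6, g=4: outcomes B1=T, B1=F, B2=T, B2=F, B3=T
pool-wide coverage (8 outcomes): B1=T, B1=F, B2=T, B2=F, B3=T, B3=F, B4=T, B4=F
size 1 is not enough: best union over all size-1 subsets is 6/8
size 2 is not enough: best union over all size-2 subsets is 7/8
inputs {1, 2, 6} (size 3) cover everything; no size-3 subset with a lexicographically smaller index list covers all 8
Answer: 1, 2, 6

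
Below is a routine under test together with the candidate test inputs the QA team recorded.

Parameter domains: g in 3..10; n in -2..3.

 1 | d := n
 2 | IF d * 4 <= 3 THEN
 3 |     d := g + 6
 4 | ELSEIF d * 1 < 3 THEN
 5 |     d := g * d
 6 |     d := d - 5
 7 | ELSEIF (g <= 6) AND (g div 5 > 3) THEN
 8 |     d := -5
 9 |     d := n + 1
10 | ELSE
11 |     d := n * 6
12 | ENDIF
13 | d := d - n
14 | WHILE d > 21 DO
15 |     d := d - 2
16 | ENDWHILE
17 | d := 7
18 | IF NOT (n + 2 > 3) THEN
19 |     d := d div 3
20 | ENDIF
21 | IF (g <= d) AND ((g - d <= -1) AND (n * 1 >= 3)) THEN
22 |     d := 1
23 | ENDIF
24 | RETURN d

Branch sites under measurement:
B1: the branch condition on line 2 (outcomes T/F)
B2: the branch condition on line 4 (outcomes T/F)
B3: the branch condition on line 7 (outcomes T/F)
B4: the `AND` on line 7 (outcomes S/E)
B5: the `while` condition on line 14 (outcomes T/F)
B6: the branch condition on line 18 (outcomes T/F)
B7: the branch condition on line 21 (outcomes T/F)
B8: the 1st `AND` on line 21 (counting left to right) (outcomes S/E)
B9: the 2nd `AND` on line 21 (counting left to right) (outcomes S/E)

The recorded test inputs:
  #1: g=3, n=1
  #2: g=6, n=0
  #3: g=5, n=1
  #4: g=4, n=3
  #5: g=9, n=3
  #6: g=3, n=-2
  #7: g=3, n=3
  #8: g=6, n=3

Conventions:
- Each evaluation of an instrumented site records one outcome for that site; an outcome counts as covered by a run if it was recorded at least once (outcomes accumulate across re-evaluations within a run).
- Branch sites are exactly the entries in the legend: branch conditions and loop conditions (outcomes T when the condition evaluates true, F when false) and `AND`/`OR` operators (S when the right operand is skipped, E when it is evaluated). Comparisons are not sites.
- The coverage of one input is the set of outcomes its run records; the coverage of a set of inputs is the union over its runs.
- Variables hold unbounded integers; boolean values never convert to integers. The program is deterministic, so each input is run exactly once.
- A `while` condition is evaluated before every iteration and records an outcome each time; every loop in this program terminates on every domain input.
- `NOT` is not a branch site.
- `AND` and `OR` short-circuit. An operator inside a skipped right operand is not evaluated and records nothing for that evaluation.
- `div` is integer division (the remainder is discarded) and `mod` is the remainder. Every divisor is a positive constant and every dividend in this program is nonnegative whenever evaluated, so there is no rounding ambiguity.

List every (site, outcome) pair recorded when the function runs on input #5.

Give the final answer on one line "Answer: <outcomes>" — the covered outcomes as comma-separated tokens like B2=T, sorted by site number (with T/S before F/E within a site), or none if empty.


Tracing the run of input #5 (g=9, n=3):
  B1->F, B2->F, B4->S, B3->F, B5->F, B6->F, B8->S, B7->F
as a set, this run covers: B1=F, B2=F, B3=F, B4=S, B5=F, B6=F, B7=F, B8=S
Answer: B1=F, B2=F, B3=F, B4=S, B5=F, B6=F, B7=F, B8=S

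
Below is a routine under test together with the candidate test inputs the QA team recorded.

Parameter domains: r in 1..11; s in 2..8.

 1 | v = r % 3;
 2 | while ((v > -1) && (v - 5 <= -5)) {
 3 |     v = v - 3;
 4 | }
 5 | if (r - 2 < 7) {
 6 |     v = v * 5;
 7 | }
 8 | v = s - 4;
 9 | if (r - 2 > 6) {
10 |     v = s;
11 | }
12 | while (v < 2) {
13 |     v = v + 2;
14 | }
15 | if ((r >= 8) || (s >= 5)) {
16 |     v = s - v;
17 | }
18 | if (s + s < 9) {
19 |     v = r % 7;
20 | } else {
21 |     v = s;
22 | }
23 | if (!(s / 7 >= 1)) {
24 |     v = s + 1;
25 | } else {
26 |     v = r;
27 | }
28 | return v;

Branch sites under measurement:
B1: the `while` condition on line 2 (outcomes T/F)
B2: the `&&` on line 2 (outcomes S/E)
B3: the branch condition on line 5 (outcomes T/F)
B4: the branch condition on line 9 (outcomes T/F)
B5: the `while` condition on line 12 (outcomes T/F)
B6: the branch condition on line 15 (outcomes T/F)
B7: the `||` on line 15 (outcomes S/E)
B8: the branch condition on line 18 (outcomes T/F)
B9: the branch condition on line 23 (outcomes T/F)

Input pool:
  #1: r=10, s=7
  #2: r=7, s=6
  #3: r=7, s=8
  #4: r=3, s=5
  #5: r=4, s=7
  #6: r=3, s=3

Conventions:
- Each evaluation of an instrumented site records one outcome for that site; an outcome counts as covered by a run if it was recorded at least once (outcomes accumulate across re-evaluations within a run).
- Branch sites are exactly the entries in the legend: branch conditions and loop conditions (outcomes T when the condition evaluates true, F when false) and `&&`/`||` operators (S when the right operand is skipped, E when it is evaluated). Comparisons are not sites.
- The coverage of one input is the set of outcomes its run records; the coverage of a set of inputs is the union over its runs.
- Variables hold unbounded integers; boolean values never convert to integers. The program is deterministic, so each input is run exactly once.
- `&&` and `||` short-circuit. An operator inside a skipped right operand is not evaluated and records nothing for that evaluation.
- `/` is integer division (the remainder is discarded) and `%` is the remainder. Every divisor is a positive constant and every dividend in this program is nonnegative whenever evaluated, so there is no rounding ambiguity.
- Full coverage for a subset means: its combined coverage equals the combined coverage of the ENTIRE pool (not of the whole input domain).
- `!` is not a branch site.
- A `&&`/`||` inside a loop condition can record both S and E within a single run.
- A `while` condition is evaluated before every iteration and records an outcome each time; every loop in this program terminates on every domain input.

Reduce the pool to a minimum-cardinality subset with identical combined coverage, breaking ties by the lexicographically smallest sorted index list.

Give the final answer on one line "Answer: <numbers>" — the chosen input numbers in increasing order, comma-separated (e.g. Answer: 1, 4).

test 1 (r=10, s=7) hits B1=F, B2=E, B3=F, B4=T, B5=F, B6=T, B7=S, B8=F, B9=F
test 2 (r=7, s=6) hits B1=F, B2=E, B3=T, B4=F, B5=F, B6=T, B7=E, B8=F, B9=T
test 3 (r=7, s=8) hits B1=F, B2=E, B3=T, B4=F, B5=F, B6=T, B7=E, B8=F, B9=F
test 4 (r=3, s=5) hits B1=T, B1=F, B2=S, B2=E, B3=T, B4=F, B5=T, B5=F, B6=T, B7=E, B8=F, B9=T
test 5 (r=4, s=7) hits B1=F, B2=E, B3=T, B4=F, B5=F, B6=T, B7=E, B8=F, B9=F
test 6 (r=3, s=3) hits B1=T, B1=F, B2=S, B2=E, B3=T, B4=F, B5=T, B5=F, B6=F, B7=E, B8=T, B9=T
union over all inputs: B1=T, B1=F, B2=S, B2=E, B3=T, B3=F, B4=T, B4=F, B5=T, B5=F, B6=T, B6=F, B7=S, B7=E, B8=T, B8=F, B9=T, B9=F (18 outcomes)
checked all size-1 subsets: none covers 18 outcomes (max 12/18)
size 2: inputs {1, 6} cover all 18 outcomes, and no lexicographically smaller subset of this size does

Answer: 1, 6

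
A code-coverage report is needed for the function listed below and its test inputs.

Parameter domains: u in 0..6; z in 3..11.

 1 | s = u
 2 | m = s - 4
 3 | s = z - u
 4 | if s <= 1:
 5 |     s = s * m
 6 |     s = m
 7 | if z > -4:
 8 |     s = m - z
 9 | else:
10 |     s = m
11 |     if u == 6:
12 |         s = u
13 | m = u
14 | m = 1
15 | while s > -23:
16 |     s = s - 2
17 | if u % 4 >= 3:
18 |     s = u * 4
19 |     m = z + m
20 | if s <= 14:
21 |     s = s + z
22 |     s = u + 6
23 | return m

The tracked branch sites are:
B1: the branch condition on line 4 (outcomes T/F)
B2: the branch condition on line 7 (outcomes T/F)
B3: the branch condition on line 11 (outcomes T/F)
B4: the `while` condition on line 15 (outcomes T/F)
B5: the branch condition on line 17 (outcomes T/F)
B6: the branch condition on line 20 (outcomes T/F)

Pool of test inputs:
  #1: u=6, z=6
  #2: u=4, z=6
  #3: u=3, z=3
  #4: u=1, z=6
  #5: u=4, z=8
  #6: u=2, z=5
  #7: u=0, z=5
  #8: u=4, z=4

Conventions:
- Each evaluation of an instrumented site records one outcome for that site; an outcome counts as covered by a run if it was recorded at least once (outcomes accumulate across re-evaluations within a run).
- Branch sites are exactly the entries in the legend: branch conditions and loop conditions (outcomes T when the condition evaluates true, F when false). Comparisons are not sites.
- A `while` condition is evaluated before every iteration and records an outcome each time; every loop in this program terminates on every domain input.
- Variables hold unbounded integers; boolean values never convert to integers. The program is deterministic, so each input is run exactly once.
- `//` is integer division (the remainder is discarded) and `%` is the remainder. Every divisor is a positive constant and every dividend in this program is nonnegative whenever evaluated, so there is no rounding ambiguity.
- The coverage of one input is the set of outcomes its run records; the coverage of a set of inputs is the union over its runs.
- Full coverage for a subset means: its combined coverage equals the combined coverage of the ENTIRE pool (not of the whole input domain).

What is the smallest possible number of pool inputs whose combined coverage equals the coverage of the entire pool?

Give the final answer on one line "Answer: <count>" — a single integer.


input #1 (u=6, z=6): events B1->T, B2->T, B4->T, B4->T, B4->T, B4->T, B4->T, B4->T, B4->T, B4->T, B4->T, B4->T, B4->F, B5->F, ...; covers B1=T, B2=T, B4=T, B4=F, B5=F, B6=T
input #2 (u=4, z=6): events B1->F, B2->T, B4->T, B4->T, B4->T, B4->T, B4->T, B4->T, B4->T, B4->T, B4->T, B4->F, B5->F, B6->T; covers B1=F, B2=T, B4=T, B4=F, B5=F, B6=T
input #3 (u=3, z=3): events B1->T, B2->T, B4->T, B4->T, B4->T, B4->T, B4->T, B4->T, B4->T, B4->T, B4->T, B4->T, B4->F, B5->T, ...; covers B1=T, B2=T, B4=T, B4=F, B5=T, B6=T
input #4 (u=1, z=6): events B1->F, B2->T, B4->T, B4->T, B4->T, B4->T, B4->T, B4->T, B4->T, B4->F, B5->F, B6->T; covers B1=F, B2=T, B4=T, B4=F, B5=F, B6=T
input #5 (u=4, z=8): events B1->F, B2->T, B4->T, B4->T, B4->T, B4->T, B4->T, B4->T, B4->T, B4->T, B4->F, B5->F, B6->T; covers B1=F, B2=T, B4=T, B4=F, B5=F, B6=T
input #6 (u=2, z=5): events B1->F, B2->T, B4->T, B4->T, B4->T, B4->T, B4->T, B4->T, B4->T, B4->T, B4->F, B5->F, B6->T; covers B1=F, B2=T, B4=T, B4=F, B5=F, B6=T
input #7 (u=0, z=5): events B1->F, B2->T, B4->T, B4->T, B4->T, B4->T, B4->T, B4->T, B4->T, B4->F, B5->F, B6->T; covers B1=F, B2=T, B4=T, B4=F, B5=F, B6=T
input #8 (u=4, z=4): events B1->T, B2->T, B4->T, B4->T, B4->T, B4->T, B4->T, B4->T, B4->T, B4->T, B4->T, B4->T, B4->F, B5->F, ...; covers B1=T, B2=T, B4=T, B4=F, B5=F, B6=T
union over all inputs: B1=T, B1=F, B2=T, B4=T, B4=F, B5=T, B5=F, B6=T (8 outcomes)
no size-1 subset reaches all 8 outcomes (best union: 6/8)
the canonical winner is {2, 3}: size 2, full 8-outcome coverage, earliest index list among size-2 covers
Answer: 2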